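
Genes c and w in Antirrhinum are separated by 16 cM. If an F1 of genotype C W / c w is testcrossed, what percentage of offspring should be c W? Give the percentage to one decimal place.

8.0%

A map distance of 16 cM corresponds to a recombination frequency of 0.160.
The F1 is C W / c w, so c W is a recombinant gamete class with expected frequency r/2 = 0.160/2 = 0.0800.
That is 0.0800 = 8.0% of the progeny.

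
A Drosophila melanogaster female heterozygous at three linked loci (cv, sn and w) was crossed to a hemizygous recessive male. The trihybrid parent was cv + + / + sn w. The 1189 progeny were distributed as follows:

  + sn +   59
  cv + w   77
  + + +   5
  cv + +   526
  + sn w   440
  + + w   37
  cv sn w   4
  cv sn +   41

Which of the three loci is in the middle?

The two rarest classes, + + + and cv sn w, are the double crossovers. Comparing them with the parentals, only the cv allele has switched, so cv is the middle locus and the order is sn – cv – w.

cv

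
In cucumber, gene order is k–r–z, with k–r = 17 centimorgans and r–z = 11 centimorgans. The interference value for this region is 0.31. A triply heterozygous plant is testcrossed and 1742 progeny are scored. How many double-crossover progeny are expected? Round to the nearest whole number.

Map distances give recombination frequencies of 0.170 and 0.110 for the two intervals.
With interference 0.31 (so coincidence = 0.69), expected double-crossover frequency = 0.170 × 0.110 × 0.69 = 0.01290.
Expected number = 0.01290 × 1742 = 22.48 ≈ 22.

22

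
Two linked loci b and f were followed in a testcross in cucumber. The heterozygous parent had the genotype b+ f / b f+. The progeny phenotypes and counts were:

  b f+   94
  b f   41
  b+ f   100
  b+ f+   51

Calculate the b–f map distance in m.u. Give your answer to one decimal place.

32.2 m.u.

The recombinant classes are b+ f+ and b f: 51 + 41 = 92.
Recombination frequency = 92/286 = 0.3217 ≈ 32.2%, i.e. 32.2 m.u.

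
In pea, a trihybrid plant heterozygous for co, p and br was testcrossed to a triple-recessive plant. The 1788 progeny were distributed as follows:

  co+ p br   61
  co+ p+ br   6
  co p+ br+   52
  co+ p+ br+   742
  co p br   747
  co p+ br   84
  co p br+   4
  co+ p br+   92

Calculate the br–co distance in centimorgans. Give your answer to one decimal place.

The two most frequent reciprocal classes, co p br and co+ p+ br+, are the parental types, so the F1 was co p br / co+ p+ br+.
The two rarest classes, co p br+ and co+ p+ br, are the double crossovers. Comparing them with the parentals, only the br allele has switched, so br is the middle locus and the order is p – br – co.
Crossovers in the br–co interval produce the single-crossover classes co+ p br and co p+ br+ (61 + 52 = 113) plus the double crossovers (10).
RF(br–co) = (113 + 10) / 1788 = 123/1788 = 0.0688 → 6.9 centimorgans.

6.9 centimorgans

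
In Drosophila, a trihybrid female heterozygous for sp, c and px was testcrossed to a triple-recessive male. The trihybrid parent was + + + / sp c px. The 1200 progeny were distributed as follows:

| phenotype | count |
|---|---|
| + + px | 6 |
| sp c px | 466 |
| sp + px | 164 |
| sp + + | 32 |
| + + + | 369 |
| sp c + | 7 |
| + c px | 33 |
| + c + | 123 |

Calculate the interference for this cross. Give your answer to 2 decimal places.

The two rarest classes, + + px and sp c +, are the double crossovers. Comparing them with the parentals, only the px allele has switched, so px is the middle locus and the order is c – px – sp.
c–px: (287 + 13)/1200 = 0.2500; px–sp: (65 + 13)/1200 = 0.0650.
Expected DCO frequency = 0.2500 × 0.0650 ≈ 0.01625; observed = 13/1200 ≈ 0.01083.
Coefficient of coincidence = 0.01083/0.01625 ≈ 0.67; interference = 1 − 0.67 = 0.33.

0.33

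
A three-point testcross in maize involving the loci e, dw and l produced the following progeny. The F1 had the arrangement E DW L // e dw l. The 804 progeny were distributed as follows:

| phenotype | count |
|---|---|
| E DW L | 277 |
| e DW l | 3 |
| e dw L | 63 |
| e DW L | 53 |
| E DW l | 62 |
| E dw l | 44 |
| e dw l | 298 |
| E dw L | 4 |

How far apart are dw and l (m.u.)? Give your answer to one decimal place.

16.4 m.u.

The two rarest classes, E dw L and e DW l, are the double crossovers. Comparing them with the parentals, only the dw allele has switched, so dw is the middle locus and the order is l – dw – e.
Crossovers in the l–dw interval produce the single-crossover classes E DW l and e dw L (62 + 63 = 125) plus the double crossovers (7).
RF(l–dw) = (125 + 7) / 804 = 132/804 = 0.1642 → 16.4 m.u.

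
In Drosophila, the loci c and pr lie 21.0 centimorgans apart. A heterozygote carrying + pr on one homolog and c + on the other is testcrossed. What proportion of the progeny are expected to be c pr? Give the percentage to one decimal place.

A map distance of 21.0 centimorgans corresponds to a recombination frequency of 0.210.
The F1 is + pr / c +, so c pr is a recombinant gamete class with expected frequency r/2 = 0.210/2 = 0.1050.
That is 0.1050 = 10.5% of the progeny.

10.5%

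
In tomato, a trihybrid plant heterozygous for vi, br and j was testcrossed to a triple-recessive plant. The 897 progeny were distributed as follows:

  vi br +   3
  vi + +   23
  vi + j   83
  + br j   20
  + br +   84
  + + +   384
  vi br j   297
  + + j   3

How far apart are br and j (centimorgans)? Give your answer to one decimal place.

19.3 centimorgans

The two most frequent reciprocal classes, + + + and vi br j, are the parental types, so the F1 was + + + / vi br j.
The two rarest classes, + + j and vi br +, are the double crossovers. Comparing them with the parentals, only the j allele has switched, so j is the middle locus and the order is vi – j – br.
Crossovers in the j–br interval produce the single-crossover classes + br + and vi + j (84 + 83 = 167) plus the double crossovers (6).
RF(j–br) = (167 + 6) / 897 = 173/897 = 0.1929 → 19.3 centimorgans.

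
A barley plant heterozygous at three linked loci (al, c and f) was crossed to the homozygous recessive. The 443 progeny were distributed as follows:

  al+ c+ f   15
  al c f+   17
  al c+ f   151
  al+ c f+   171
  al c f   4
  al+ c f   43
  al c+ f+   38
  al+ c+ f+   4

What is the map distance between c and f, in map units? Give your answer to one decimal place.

20.1 map units

The two most frequent reciprocal classes, al c+ f and al+ c f+, are the parental types, so the F1 was al c+ f / al+ c f+.
The two rarest classes, al c f and al+ c+ f+, are the double crossovers. Comparing them with the parentals, only the c allele has switched, so c is the middle locus and the order is f – c – al.
Crossovers in the f–c interval produce the single-crossover classes al c+ f+ and al+ c f (38 + 43 = 81) plus the double crossovers (8).
RF(f–c) = (81 + 8) / 443 = 89/443 = 0.2009 → 20.1 map units.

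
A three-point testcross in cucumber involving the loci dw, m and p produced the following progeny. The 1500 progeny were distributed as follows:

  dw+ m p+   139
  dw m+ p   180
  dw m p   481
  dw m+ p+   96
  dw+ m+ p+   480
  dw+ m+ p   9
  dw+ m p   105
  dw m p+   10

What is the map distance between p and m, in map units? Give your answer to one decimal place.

22.5 map units

The two most frequent reciprocal classes, dw m p and dw+ m+ p+, are the parental types, so the F1 was dw m p / dw+ m+ p+.
The two rarest classes, dw m p+ and dw+ m+ p, are the double crossovers. Comparing them with the parentals, only the p allele has switched, so p is the middle locus and the order is dw – p – m.
Crossovers in the p–m interval produce the single-crossover classes dw m+ p and dw+ m p+ (180 + 139 = 319) plus the double crossovers (19).
RF(p–m) = (319 + 19) / 1500 = 338/1500 = 0.2253 → 22.5 map units.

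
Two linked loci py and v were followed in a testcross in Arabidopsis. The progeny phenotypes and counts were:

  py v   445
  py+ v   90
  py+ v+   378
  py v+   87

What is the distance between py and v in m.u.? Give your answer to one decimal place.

The two most frequent classes, py+ v+ (378) and py v (445), are the parental types, so the F1 was py+ v+ / py v.
The recombinant classes are py+ v and py v+: 90 + 87 = 177.
Recombination frequency = 177/1000 = 0.1770 ≈ 17.7%, i.e. 17.7 m.u.

17.7 m.u.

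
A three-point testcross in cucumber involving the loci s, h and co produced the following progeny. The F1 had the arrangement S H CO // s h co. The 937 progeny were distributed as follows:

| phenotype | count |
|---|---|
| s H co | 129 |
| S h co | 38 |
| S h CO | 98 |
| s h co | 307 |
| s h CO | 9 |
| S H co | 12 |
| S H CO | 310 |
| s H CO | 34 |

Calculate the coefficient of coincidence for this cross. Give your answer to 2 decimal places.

0.85

The two rarest classes, S H co and s h CO, are the double crossovers. Comparing them with the parentals, only the co allele has switched, so co is the middle locus and the order is h – co – s.
h–co: (227 + 21)/937 = 0.2647; co–s: (72 + 21)/937 = 0.0993.
Expected DCO frequency = 0.2647 × 0.0993 ≈ 0.02628; observed = 21/937 ≈ 0.02241.
Coefficient of coincidence = 0.02241/0.02628 ≈ 0.85.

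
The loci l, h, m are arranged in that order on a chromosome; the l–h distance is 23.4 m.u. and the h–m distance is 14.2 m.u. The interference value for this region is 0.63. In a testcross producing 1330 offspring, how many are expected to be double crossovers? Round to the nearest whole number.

Map distances give recombination frequencies of 0.234 and 0.142 for the two intervals.
With interference 0.63 (so coincidence = 0.37), expected double-crossover frequency = 0.234 × 0.142 × 0.37 = 0.01229.
Expected number = 0.01229 × 1330 = 16.35 ≈ 16.

16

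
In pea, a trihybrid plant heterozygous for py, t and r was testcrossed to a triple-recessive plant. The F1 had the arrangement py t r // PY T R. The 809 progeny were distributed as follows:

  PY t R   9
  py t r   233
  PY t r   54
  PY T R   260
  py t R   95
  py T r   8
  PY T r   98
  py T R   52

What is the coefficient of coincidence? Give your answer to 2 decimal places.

0.53

The two rarest classes, py T r and PY t R, are the double crossovers. Comparing them with the parentals, only the t allele has switched, so t is the middle locus and the order is r – t – py.
r–t: (193 + 17)/809 = 0.2596; t–py: (106 + 17)/809 = 0.1520.
Expected DCO frequency = 0.2596 × 0.1520 ≈ 0.03946; observed = 17/809 ≈ 0.02101.
Coefficient of coincidence = 0.02101/0.03946 ≈ 0.53.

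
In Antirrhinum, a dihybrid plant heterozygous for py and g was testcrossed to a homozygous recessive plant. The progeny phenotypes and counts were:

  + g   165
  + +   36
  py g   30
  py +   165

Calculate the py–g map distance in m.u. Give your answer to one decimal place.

The two most frequent classes, + g (165) and py + (165), are the parental types, so the F1 was + g / py +.
The recombinant classes are + + and py g: 36 + 30 = 66.
Recombination frequency = 66/396 = 0.1667 ≈ 16.7%, i.e. 16.7 m.u.

16.7 m.u.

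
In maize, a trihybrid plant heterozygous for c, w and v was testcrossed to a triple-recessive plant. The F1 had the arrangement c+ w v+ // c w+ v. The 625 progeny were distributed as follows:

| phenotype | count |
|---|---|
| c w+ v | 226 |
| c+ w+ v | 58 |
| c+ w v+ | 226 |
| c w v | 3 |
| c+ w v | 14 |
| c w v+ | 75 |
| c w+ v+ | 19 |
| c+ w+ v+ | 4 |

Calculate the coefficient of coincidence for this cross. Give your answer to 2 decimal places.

0.78

The two rarest classes, c+ w+ v+ and c w v, are the double crossovers. Comparing them with the parentals, only the w allele has switched, so w is the middle locus and the order is c – w – v.
c–w: (133 + 7)/625 = 0.2240; w–v: (33 + 7)/625 = 0.0640.
Expected DCO frequency = 0.2240 × 0.0640 ≈ 0.01434; observed = 7/625 ≈ 0.01120.
Coefficient of coincidence = 0.01120/0.01434 ≈ 0.78.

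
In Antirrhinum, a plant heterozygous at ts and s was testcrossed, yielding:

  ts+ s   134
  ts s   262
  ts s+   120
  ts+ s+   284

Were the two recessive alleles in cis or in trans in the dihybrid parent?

cis

The two most frequent classes are ts+ s+ (284) and ts s (262); these are the parental (non-recombinant) types.
So the F1 carried ts+ s+ on one chromosome and ts s on the other — the recessive alleles are on the same chromosome (cis / coupling).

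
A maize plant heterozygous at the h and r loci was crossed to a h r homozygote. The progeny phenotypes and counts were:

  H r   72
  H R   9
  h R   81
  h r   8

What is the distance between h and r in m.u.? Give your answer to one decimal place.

The two most frequent classes, H r (72) and h R (81), are the parental types, so the F1 was H r / h R.
The recombinant classes are H R and h r: 9 + 8 = 17.
Recombination frequency = 17/170 = 0.1000 ≈ 10.0%, i.e. 10.0 m.u.

10.0 m.u.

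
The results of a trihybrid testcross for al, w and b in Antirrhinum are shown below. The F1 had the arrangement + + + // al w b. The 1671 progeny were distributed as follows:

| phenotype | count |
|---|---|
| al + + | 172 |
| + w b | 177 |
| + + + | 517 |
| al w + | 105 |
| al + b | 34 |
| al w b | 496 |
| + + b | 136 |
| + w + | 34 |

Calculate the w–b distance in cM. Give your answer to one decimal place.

18.5 cM

The two rarest classes, + w + and al + b, are the double crossovers. Comparing them with the parentals, only the w allele has switched, so w is the middle locus and the order is b – w – al.
Crossovers in the b–w interval produce the single-crossover classes + + b and al w + (136 + 105 = 241) plus the double crossovers (68).
RF(b–w) = (241 + 68) / 1671 = 309/1671 = 0.1849 → 18.5 cM.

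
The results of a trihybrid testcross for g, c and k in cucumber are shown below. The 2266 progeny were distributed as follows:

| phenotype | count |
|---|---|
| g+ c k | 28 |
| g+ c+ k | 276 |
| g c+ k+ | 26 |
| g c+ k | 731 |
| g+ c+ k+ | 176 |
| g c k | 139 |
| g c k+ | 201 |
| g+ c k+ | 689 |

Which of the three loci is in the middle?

The two most frequent reciprocal classes, g c+ k and g+ c k+, are the parental types, so the F1 was g c+ k / g+ c k+.
The two rarest classes, g c+ k+ and g+ c k, are the double crossovers. Comparing them with the parentals, only the k allele has switched, so k is the middle locus and the order is g – k – c.

k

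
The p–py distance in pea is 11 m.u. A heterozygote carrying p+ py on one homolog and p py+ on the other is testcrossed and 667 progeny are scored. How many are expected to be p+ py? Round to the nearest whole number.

297

A map distance of 11 m.u. corresponds to a recombination frequency of 0.110.
The F1 is p+ py / p py+, so p+ py is a parental gamete class with expected frequency (1 − r)/2 = 0.890/2 = 0.4450.
Expected number = 0.4450 × 667 = 296.81 ≈ 297.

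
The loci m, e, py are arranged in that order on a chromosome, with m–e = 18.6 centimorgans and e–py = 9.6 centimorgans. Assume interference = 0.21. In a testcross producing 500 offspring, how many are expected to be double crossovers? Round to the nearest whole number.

7

Map distances give recombination frequencies of 0.186 and 0.096 for the two intervals.
With interference 0.21 (so coincidence = 0.79), expected double-crossover frequency = 0.186 × 0.096 × 0.79 = 0.01411.
Expected number = 0.01411 × 500 = 7.05 ≈ 7.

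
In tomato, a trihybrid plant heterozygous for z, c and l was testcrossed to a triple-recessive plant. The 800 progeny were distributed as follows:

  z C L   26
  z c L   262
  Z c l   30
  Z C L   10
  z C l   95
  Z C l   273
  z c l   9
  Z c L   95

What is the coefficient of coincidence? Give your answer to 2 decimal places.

0.97

The two most frequent reciprocal classes, Z C l and z c L, are the parental types, so the F1 was Z C l / z c L.
The two rarest classes, Z C L and z c l, are the double crossovers. Comparing them with the parentals, only the l allele has switched, so l is the middle locus and the order is z – l – c.
z–l: (190 + 19)/800 = 0.2612; l–c: (56 + 19)/800 = 0.0938.
Expected DCO frequency = 0.2612 × 0.0938 ≈ 0.02450; observed = 19/800 ≈ 0.02375.
Coefficient of coincidence = 0.02375/0.02450 ≈ 0.97.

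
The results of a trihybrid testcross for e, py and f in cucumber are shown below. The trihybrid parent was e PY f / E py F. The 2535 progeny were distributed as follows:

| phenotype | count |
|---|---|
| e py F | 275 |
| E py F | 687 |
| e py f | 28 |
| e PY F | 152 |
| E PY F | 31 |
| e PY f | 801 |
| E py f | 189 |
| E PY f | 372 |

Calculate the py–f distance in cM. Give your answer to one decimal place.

15.8 cM

The two rarest classes, e py f and E PY F, are the double crossovers. Comparing them with the parentals, only the py allele has switched, so py is the middle locus and the order is f – py – e.
Crossovers in the f–py interval produce the single-crossover classes e PY F and E py f (152 + 189 = 341) plus the double crossovers (59).
RF(f–py) = (341 + 59) / 2535 = 400/2535 = 0.1578 → 15.8 cM.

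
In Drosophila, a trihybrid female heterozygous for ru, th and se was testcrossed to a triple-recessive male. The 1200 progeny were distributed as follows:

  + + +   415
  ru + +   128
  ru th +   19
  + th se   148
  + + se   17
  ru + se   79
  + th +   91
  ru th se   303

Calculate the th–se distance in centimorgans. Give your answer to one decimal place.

The two most frequent reciprocal classes, ru th se and + + +, are the parental types, so the F1 was ru th se / + + +.
The two rarest classes, ru th + and + + se, are the double crossovers. Comparing them with the parentals, only the se allele has switched, so se is the middle locus and the order is th – se – ru.
Crossovers in the th–se interval produce the single-crossover classes ru + se and + th + (79 + 91 = 170) plus the double crossovers (36).
RF(th–se) = (170 + 36) / 1200 = 206/1200 = 0.1717 → 17.2 centimorgans.

17.2 centimorgans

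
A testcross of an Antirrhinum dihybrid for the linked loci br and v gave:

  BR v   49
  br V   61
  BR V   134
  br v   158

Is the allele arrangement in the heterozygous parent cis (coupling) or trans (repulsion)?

The two most frequent classes are BR V (134) and br v (158); these are the parental (non-recombinant) types.
So the F1 carried BR V on one chromosome and br v on the other — the recessive alleles are on the same chromosome (cis / coupling).

cis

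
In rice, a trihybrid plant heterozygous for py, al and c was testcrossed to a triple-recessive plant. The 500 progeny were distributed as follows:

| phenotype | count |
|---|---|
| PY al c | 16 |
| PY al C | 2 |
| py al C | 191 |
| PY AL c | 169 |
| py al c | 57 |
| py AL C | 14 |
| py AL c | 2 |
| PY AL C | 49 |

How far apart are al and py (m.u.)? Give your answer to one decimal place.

The two most frequent reciprocal classes, PY AL c and py al C, are the parental types, so the F1 was PY AL c / py al C.
The two rarest classes, py AL c and PY al C, are the double crossovers. Comparing them with the parentals, only the py allele has switched, so py is the middle locus and the order is c – py – al.
Crossovers in the py–al interval produce the single-crossover classes PY al c and py AL C (16 + 14 = 30) plus the double crossovers (4).
RF(py–al) = (30 + 4) / 500 = 34/500 = 0.0680 → 6.8 m.u.

6.8 m.u.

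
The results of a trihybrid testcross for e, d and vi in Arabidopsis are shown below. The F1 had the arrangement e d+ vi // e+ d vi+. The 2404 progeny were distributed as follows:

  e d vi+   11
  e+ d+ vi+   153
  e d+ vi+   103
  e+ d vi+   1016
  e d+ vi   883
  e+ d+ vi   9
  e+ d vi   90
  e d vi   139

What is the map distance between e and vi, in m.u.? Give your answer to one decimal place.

8.9 m.u.

The two rarest classes, e+ d+ vi and e d vi+, are the double crossovers. Comparing them with the parentals, only the e allele has switched, so e is the middle locus and the order is vi – e – d.
Crossovers in the vi–e interval produce the single-crossover classes e d+ vi+ and e+ d vi (103 + 90 = 193) plus the double crossovers (20).
RF(vi–e) = (193 + 20) / 2404 = 213/2404 = 0.0886 → 8.9 m.u.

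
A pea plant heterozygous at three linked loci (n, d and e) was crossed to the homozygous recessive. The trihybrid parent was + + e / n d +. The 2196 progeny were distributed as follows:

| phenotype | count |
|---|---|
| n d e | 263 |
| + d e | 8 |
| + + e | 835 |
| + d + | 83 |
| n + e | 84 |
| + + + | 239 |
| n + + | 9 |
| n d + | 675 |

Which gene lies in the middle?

The two rarest classes, + d e and n + +, are the double crossovers. Comparing them with the parentals, only the d allele has switched, so d is the middle locus and the order is n – d – e.

d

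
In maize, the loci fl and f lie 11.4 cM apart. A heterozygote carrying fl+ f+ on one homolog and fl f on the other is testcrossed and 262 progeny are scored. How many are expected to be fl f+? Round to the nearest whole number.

15

A map distance of 11.4 cM corresponds to a recombination frequency of 0.114.
The F1 is fl+ f+ / fl f, so fl f+ is a recombinant gamete class with expected frequency r/2 = 0.114/2 = 0.0570.
Expected number = 0.0570 × 262 = 14.93 ≈ 15.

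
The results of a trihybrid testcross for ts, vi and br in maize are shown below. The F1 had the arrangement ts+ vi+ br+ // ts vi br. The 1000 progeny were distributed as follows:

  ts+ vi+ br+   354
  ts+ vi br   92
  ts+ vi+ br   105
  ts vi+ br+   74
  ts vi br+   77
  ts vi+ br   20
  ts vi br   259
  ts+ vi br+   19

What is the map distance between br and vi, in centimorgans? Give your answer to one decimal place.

The two rarest classes, ts+ vi br+ and ts vi+ br, are the double crossovers. Comparing them with the parentals, only the vi allele has switched, so vi is the middle locus and the order is br – vi – ts.
Crossovers in the br–vi interval produce the single-crossover classes ts+ vi+ br and ts vi br+ (105 + 77 = 182) plus the double crossovers (39).
RF(br–vi) = (182 + 39) / 1000 = 221/1000 = 0.2210 → 22.1 centimorgans.

22.1 centimorgans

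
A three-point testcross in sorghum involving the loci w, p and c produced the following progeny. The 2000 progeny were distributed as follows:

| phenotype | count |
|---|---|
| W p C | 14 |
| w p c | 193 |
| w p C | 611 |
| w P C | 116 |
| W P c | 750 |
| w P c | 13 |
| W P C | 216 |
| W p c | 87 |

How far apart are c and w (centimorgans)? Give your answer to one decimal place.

The two most frequent reciprocal classes, w p C and W P c, are the parental types, so the F1 was w p C / W P c.
The two rarest classes, W p C and w P c, are the double crossovers. Comparing them with the parentals, only the w allele has switched, so w is the middle locus and the order is c – w – p.
Crossovers in the c–w interval produce the single-crossover classes w p c and W P C (193 + 216 = 409) plus the double crossovers (27).
RF(c–w) = (409 + 27) / 2000 = 436/2000 = 0.2180 → 21.8 centimorgans.

21.8 centimorgans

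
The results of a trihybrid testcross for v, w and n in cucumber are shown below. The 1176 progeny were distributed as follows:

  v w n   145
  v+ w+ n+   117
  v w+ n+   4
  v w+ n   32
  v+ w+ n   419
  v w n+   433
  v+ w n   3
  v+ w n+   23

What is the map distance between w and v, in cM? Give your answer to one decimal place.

5.3 cM

The two most frequent reciprocal classes, v+ w+ n and v w n+, are the parental types, so the F1 was v+ w+ n / v w n+.
The two rarest classes, v+ w n and v w+ n+, are the double crossovers. Comparing them with the parentals, only the w allele has switched, so w is the middle locus and the order is n – w – v.
Crossovers in the w–v interval produce the single-crossover classes v w+ n and v+ w n+ (32 + 23 = 55) plus the double crossovers (7).
RF(w–v) = (55 + 7) / 1176 = 62/1176 = 0.0527 → 5.3 cM.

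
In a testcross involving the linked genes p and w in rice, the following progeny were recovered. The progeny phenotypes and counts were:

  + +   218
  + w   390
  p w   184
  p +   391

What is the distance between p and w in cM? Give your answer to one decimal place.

34.0 cM

The two most frequent classes, + w (390) and p + (391), are the parental types, so the F1 was + w / p +.
The recombinant classes are + + and p w: 218 + 184 = 402.
Recombination frequency = 402/1183 = 0.3398 ≈ 34.0%, i.e. 34.0 cM.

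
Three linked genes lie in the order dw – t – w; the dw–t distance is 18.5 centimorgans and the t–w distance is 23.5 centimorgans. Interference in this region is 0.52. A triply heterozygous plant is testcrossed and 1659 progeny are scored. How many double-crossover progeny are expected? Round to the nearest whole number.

35

Map distances give recombination frequencies of 0.185 and 0.235 for the two intervals.
With interference 0.52 (so coincidence = 0.48), expected double-crossover frequency = 0.185 × 0.235 × 0.48 = 0.02087.
Expected number = 0.02087 × 1659 = 34.62 ≈ 35.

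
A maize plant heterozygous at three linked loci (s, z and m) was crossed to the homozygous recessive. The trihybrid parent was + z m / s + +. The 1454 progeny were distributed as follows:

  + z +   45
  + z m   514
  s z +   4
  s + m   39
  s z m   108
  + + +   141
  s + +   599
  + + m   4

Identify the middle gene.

The two rarest classes, + + m and s z +, are the double crossovers. Comparing them with the parentals, only the z allele has switched, so z is the middle locus and the order is m – z – s.

z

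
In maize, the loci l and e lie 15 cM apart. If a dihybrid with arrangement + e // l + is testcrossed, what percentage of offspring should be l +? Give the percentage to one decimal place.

42.5%

A map distance of 15 cM corresponds to a recombination frequency of 0.150.
The F1 is + e / l +, so l + is a parental gamete class with expected frequency (1 − r)/2 = 0.850/2 = 0.4250.
That is 0.4250 = 42.5% of the progeny.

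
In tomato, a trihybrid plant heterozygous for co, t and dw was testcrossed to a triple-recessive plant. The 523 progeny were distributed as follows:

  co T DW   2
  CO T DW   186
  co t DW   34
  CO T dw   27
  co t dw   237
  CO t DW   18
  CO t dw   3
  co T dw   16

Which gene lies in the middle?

co

The two most frequent reciprocal classes, CO T DW and co t dw, are the parental types, so the F1 was CO T DW / co t dw.
The two rarest classes, co T DW and CO t dw, are the double crossovers. Comparing them with the parentals, only the co allele has switched, so co is the middle locus and the order is dw – co – t.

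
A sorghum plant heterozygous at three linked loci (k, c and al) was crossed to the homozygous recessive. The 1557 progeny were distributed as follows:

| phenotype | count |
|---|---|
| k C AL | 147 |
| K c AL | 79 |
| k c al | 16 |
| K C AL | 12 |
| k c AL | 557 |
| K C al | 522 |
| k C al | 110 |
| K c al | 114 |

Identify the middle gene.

al

The two most frequent reciprocal classes, K C al and k c AL, are the parental types, so the F1 was K C al / k c AL.
The two rarest classes, K C AL and k c al, are the double crossovers. Comparing them with the parentals, only the al allele has switched, so al is the middle locus and the order is k – al – c.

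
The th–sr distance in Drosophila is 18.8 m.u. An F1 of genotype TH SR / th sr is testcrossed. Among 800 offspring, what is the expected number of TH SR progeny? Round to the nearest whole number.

A map distance of 18.8 m.u. corresponds to a recombination frequency of 0.188.
The F1 is TH SR / th sr, so TH SR is a parental gamete class with expected frequency (1 − r)/2 = 0.812/2 = 0.4060.
Expected number = 0.4060 × 800 = 324.80 ≈ 325.

325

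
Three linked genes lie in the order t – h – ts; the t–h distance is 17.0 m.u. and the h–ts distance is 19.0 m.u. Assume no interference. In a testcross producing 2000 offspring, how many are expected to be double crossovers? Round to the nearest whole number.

Map distances give recombination frequencies of 0.170 and 0.190 for the two intervals.
With no interference, expected double-crossover frequency = 0.170 × 0.190 = 0.03230.
Expected number = 0.03230 × 2000 = 64.60 ≈ 65.

65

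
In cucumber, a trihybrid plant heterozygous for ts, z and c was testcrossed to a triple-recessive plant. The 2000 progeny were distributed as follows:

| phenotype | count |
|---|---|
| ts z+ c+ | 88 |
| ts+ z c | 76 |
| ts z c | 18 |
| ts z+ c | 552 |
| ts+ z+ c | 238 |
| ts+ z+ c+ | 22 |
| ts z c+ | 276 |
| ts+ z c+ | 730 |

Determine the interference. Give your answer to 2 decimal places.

0.29

The two most frequent reciprocal classes, ts+ z c+ and ts z+ c, are the parental types, so the F1 was ts+ z c+ / ts z+ c.
The two rarest classes, ts+ z+ c+ and ts z c, are the double crossovers. Comparing them with the parentals, only the z allele has switched, so z is the middle locus and the order is ts – z – c.
ts–z: (514 + 40)/2000 = 0.2770; z–c: (164 + 40)/2000 = 0.1020.
Expected DCO frequency = 0.2770 × 0.1020 ≈ 0.02825; observed = 40/2000 ≈ 0.02000.
Coefficient of coincidence = 0.02000/0.02825 ≈ 0.71; interference = 1 − 0.71 = 0.29.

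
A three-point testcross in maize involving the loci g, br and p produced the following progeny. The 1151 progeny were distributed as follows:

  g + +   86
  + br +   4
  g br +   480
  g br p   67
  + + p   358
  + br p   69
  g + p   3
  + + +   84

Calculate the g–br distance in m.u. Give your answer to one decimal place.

The two most frequent reciprocal classes, + + p and g br +, are the parental types, so the F1 was + + p / g br +.
The two rarest classes, g + p and + br +, are the double crossovers. Comparing them with the parentals, only the g allele has switched, so g is the middle locus and the order is p – g – br.
Crossovers in the g–br interval produce the single-crossover classes + br p and g + + (69 + 86 = 155) plus the double crossovers (7).
RF(g–br) = (155 + 7) / 1151 = 162/1151 = 0.1407 → 14.1 m.u.

14.1 m.u.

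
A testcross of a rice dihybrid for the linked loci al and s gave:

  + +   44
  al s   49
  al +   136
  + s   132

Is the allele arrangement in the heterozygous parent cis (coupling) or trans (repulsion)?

trans

The two most frequent classes are + s (132) and al + (136); these are the parental (non-recombinant) types.
So the F1 carried + s on one chromosome and al + on the other — the recessive alleles are on opposite chromosomes (trans / repulsion).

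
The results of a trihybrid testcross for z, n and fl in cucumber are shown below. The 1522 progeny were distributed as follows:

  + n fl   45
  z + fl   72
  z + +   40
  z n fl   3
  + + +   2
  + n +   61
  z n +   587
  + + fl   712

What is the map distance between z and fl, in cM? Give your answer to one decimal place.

9.1 cM

The two most frequent reciprocal classes, + + fl and z n +, are the parental types, so the F1 was + + fl / z n +.
The two rarest classes, + + + and z n fl, are the double crossovers. Comparing them with the parentals, only the fl allele has switched, so fl is the middle locus and the order is n – fl – z.
Crossovers in the fl–z interval produce the single-crossover classes z + fl and + n + (72 + 61 = 133) plus the double crossovers (5).
RF(fl–z) = (133 + 5) / 1522 = 138/1522 = 0.0907 → 9.1 cM.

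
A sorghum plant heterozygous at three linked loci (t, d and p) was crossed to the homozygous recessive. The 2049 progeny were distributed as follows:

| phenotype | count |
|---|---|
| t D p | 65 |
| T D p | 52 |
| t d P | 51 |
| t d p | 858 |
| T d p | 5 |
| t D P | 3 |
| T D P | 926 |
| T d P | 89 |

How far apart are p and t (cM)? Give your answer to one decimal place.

The two most frequent reciprocal classes, T D P and t d p, are the parental types, so the F1 was T D P / t d p.
The two rarest classes, t D P and T d p, are the double crossovers. Comparing them with the parentals, only the t allele has switched, so t is the middle locus and the order is p – t – d.
Crossovers in the p–t interval produce the single-crossover classes T D p and t d P (52 + 51 = 103) plus the double crossovers (8).
RF(p–t) = (103 + 8) / 2049 = 111/2049 = 0.0542 → 5.4 cM.

5.4 cM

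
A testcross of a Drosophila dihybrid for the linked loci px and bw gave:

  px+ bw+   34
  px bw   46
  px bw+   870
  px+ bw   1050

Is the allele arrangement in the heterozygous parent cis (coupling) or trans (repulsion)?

The two most frequent classes are px+ bw (1050) and px bw+ (870); these are the parental (non-recombinant) types.
So the F1 carried px+ bw on one chromosome and px bw+ on the other — the recessive alleles are on opposite chromosomes (trans / repulsion).

trans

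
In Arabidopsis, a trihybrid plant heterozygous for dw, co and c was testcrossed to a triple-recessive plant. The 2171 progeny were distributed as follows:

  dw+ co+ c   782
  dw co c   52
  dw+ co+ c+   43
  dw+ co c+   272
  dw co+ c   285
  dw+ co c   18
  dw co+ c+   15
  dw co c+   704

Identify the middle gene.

co

The two most frequent reciprocal classes, dw co c+ and dw+ co+ c, are the parental types, so the F1 was dw co c+ / dw+ co+ c.
The two rarest classes, dw co+ c+ and dw+ co c, are the double crossovers. Comparing them with the parentals, only the co allele has switched, so co is the middle locus and the order is dw – co – c.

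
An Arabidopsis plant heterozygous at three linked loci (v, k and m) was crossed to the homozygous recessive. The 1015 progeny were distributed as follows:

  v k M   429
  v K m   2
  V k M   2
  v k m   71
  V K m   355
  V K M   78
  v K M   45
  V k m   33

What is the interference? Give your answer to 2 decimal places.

The two most frequent reciprocal classes, V K m and v k M, are the parental types, so the F1 was V K m / v k M.
The two rarest classes, v K m and V k M, are the double crossovers. Comparing them with the parentals, only the v allele has switched, so v is the middle locus and the order is m – v – k.
m–v: (149 + 4)/1015 = 0.1507; v–k: (78 + 4)/1015 = 0.0808.
Expected DCO frequency = 0.1507 × 0.0808 ≈ 0.01218; observed = 4/1015 ≈ 0.00394.
Coefficient of coincidence = 0.00394/0.01218 ≈ 0.32; interference = 1 − 0.32 = 0.68.

0.68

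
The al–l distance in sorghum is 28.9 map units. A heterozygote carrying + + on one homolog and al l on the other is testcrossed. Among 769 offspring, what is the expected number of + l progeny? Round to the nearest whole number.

111

A map distance of 28.9 map units corresponds to a recombination frequency of 0.289.
The F1 is + + / al l, so + l is a recombinant gamete class with expected frequency r/2 = 0.289/2 = 0.1445.
Expected number = 0.1445 × 769 = 111.12 ≈ 111.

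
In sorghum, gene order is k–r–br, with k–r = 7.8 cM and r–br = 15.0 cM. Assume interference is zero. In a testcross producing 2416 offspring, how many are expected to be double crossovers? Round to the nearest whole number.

Map distances give recombination frequencies of 0.078 and 0.150 for the two intervals.
With no interference, expected double-crossover frequency = 0.078 × 0.150 = 0.01170.
Expected number = 0.01170 × 2416 = 28.27 ≈ 28.

28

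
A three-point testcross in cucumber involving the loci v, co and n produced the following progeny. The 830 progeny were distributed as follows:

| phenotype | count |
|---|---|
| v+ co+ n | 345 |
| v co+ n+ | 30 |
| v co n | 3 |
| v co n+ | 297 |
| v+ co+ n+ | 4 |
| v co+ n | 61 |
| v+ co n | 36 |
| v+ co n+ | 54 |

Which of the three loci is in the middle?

n

The two most frequent reciprocal classes, v co n+ and v+ co+ n, are the parental types, so the F1 was v co n+ / v+ co+ n.
The two rarest classes, v co n and v+ co+ n+, are the double crossovers. Comparing them with the parentals, only the n allele has switched, so n is the middle locus and the order is v – n – co.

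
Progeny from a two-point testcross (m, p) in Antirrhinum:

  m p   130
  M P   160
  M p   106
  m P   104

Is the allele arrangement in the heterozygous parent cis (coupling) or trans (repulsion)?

The two most frequent classes are M P (160) and m p (130); these are the parental (non-recombinant) types.
So the F1 carried M P on one chromosome and m p on the other — the recessive alleles are on the same chromosome (cis / coupling).

cis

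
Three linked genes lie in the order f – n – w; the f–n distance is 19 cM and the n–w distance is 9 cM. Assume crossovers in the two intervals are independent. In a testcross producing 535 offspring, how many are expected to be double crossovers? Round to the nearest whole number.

Map distances give recombination frequencies of 0.190 and 0.090 for the two intervals.
With no interference, expected double-crossover frequency = 0.190 × 0.090 = 0.01710.
Expected number = 0.01710 × 535 = 9.15 ≈ 9.

9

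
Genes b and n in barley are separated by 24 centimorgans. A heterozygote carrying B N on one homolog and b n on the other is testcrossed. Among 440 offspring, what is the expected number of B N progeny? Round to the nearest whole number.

A map distance of 24 centimorgans corresponds to a recombination frequency of 0.240.
The F1 is B N / b n, so B N is a parental gamete class with expected frequency (1 − r)/2 = 0.760/2 = 0.3800.
Expected number = 0.3800 × 440 = 167.20 ≈ 167.

167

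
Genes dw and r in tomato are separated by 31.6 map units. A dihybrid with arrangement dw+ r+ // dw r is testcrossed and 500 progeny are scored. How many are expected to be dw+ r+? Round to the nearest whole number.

A map distance of 31.6 map units corresponds to a recombination frequency of 0.316.
The F1 is dw+ r+ / dw r, so dw+ r+ is a parental gamete class with expected frequency (1 − r)/2 = 0.684/2 = 0.3420.
Expected number = 0.3420 × 500 = 171.00 ≈ 171.

171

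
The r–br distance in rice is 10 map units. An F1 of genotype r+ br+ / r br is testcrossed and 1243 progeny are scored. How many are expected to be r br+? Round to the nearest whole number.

A map distance of 10 map units corresponds to a recombination frequency of 0.100.
The F1 is r+ br+ / r br, so r br+ is a recombinant gamete class with expected frequency r/2 = 0.100/2 = 0.0500.
Expected number = 0.0500 × 1243 = 62.15 ≈ 62.

62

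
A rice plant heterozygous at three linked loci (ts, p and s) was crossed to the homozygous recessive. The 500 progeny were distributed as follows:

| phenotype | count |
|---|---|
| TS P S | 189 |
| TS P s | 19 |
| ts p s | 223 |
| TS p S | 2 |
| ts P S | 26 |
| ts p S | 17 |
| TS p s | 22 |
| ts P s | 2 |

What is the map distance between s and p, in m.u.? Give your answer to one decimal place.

The two most frequent reciprocal classes, TS P S and ts p s, are the parental types, so the F1 was TS P S / ts p s.
The two rarest classes, TS p S and ts P s, are the double crossovers. Comparing them with the parentals, only the p allele has switched, so p is the middle locus and the order is ts – p – s.
Crossovers in the p–s interval produce the single-crossover classes TS P s and ts p S (19 + 17 = 36) plus the double crossovers (4).
RF(p–s) = (36 + 4) / 500 = 40/500 = 0.0800 → 8.0 m.u.

8.0 m.u.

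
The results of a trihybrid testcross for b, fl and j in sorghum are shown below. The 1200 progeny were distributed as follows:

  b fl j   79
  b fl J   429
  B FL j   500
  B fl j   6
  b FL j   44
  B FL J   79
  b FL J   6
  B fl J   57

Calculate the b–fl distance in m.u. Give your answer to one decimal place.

9.4 m.u.

The two most frequent reciprocal classes, B FL j and b fl J, are the parental types, so the F1 was B FL j / b fl J.
The two rarest classes, B fl j and b FL J, are the double crossovers. Comparing them with the parentals, only the fl allele has switched, so fl is the middle locus and the order is b – fl – j.
Crossovers in the b–fl interval produce the single-crossover classes b FL j and B fl J (44 + 57 = 101) plus the double crossovers (12).
RF(b–fl) = (101 + 12) / 1200 = 113/1200 = 0.0942 → 9.4 m.u.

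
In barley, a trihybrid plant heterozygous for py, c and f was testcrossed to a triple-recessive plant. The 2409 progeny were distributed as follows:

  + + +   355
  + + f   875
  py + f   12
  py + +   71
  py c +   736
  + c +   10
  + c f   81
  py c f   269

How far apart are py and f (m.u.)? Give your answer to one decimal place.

The two most frequent reciprocal classes, py c + and + + f, are the parental types, so the F1 was py c + / + + f.
The two rarest classes, + c + and py + f, are the double crossovers. Comparing them with the parentals, only the py allele has switched, so py is the middle locus and the order is f – py – c.
Crossovers in the f–py interval produce the single-crossover classes py c f and + + + (269 + 355 = 624) plus the double crossovers (22).
RF(f–py) = (624 + 22) / 2409 = 646/2409 = 0.2682 → 26.8 m.u.

26.8 m.u.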